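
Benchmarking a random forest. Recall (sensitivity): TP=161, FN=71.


Recall = TP/(TP+FN)
= 161/(161+71)
= 161/232 = 69.4%

69.4%


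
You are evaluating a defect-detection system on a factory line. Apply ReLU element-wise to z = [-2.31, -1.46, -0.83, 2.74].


ReLU(-2.31) = max(0, -2.31) = 0.0
ReLU(-1.46) = max(0, -1.46) = 0.0
ReLU(-0.83) = max(0, -0.83) = 0.0
ReLU(2.74) = max(0, 2.74) = 2.74
result = [0.0, 0.0, 0.0, 2.74]

[0.0, 0.0, 0.0, 2.74]


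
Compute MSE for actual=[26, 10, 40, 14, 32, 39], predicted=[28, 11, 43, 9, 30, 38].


Squared errors: (26-28)²=4, (10-11)²=1, (40-43)²=9, (14-9)²=25, (32-30)²=4, (39-38)²=1
Sum = 44
MSE = 44/6 = 22/3

22/3


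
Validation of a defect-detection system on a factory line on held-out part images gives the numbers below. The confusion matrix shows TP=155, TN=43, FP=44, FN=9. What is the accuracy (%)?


Accuracy = (TP+TN)/(TP+TN+FP+FN)
= (155+43)/(251)
= 198/251 = 78.88%

78.88%


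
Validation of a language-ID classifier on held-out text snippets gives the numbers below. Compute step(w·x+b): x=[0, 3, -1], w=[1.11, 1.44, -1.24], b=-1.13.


z = (0)·(1.11) + (3)·(1.44) + (-1)·(-1.24) - 1.13
  = 4.43
step(z) = 1 (z≥0)

1


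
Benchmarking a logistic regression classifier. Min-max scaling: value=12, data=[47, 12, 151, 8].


min=8, max=151
(12-8)/(151-8) = 4/143 = 0.028

0.028


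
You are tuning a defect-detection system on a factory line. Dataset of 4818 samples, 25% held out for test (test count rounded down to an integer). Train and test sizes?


Test = ⌊4818·25/100⌋ = 1204
Train = 4818 - 1204 = 3614

Train: 3614, Test: 1204


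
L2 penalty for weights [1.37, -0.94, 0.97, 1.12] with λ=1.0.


‖w‖₂² = (1.37)² + (-0.94)² + (0.97)² + (1.12)²
     = 1.8769 + 0.8836 + 0.9409 + 1.2544
     = 4.9558
λ·‖w‖₂² = 1.0·4.9558 = 4.9558

4.9558


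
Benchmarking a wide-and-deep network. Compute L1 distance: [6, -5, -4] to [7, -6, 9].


d = |6-7| + |-5+ 6| + |-4-9|
  = 1 + 1 + 13
  = 15

15


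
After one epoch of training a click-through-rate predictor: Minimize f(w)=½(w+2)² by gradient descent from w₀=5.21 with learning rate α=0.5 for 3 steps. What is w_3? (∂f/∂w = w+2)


step 1: grad = 5.21+2 = 7.21; w = 5.21 - 0.5·(7.21) = 1.605
step 2: grad = 1.605+2 = 3.605; w = 1.605 - 0.5·(3.605) = -0.1975
step 3: grad = -0.1975+2 = 1.8025; w = -0.1975 - 0.5·(1.8025) = -1.09875

-1.09875


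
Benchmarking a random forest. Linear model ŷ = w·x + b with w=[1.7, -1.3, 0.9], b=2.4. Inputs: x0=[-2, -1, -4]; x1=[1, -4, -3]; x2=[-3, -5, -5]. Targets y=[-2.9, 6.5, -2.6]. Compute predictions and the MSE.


ŷ0 = (1.7)·(-2) + (-1.3)·(-1) + (0.9)·(-4) + 2.4 = -3.3
ŷ1 = (1.7)·(1) + (-1.3)·(-4) + (0.9)·(-3) + 2.4 = 6.6
ŷ2 = (1.7)·(-3) + (-1.3)·(-5) + (0.9)·(-5) + 2.4 = -0.7
errors² = [0.16, 0.01, 3.61]
MSE = 3.7800/3 = 1.26

1.26


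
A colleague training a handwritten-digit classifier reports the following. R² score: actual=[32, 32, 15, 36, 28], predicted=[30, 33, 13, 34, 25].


ȳ = 28.6
SS_res = Σ(y-ŷ)² = 22
SS_tot = Σ(y-ȳ)² = 263.2
R² = 1 - SS_res/SS_tot = 1 - 0.0836 = 0.9164

0.9164


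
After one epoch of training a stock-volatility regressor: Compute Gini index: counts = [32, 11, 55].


Probabilities: [32/98, 11/98, 55/98] ≈ [0.3265, 0.1122, 0.5612]
Σpᵢ² = (1024 + 121 + 3025)/98² = 4170/9604
Gini = 1 - Σpᵢ² = 1 - 4170/9604 = 0.5658

0.5658


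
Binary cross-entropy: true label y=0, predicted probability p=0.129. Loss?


BCE = -[y·ln(p) + (1-y)·ln(1-p)]
= -0 - 1·ln(1-0.129)
= -ln(0.871) = 0.1381

0.1381


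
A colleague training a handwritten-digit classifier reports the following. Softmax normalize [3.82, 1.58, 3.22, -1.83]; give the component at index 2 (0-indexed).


Exponentials: e^3.82=45.6042, e^1.58=4.855, e^3.22=25.0281, e^-1.83=0.1604
Sum = 75.6477
Softmax = [0.6028, 0.0642, 0.3309, 0.0021]
p[2] = 25.0281/75.6477 = 0.3309

0.3309


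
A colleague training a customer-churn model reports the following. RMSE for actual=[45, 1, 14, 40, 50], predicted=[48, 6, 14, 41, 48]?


MSE = 39/5 = 7.8
RMSE = √(39/5) = 2.7928

2.7928


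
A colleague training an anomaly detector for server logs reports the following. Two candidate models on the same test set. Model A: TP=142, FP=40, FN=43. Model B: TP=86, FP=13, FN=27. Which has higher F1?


Model A: P=142/182=0.7802, R=142/185=0.7676, F1=2PR/(P+R)=2TP/(2TP+FP+FN)=284/367=0.7738
Model B: P=86/99=0.8687, R=86/113=0.7611, F1=2PR/(P+R)=2TP/(2TP+FP+FN)=172/212=0.8113
0.7738 < 0.8113 → Model B

Model B


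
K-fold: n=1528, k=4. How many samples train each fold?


Fold size = 1528/4 = 382
Training per fold = 1528 - 382 = 1146

1146


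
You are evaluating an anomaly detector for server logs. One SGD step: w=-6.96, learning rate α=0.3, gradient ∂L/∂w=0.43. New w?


w_new = w - α·∇
= -6.96 - 0.3·0.43
= -6.96 - 0.129
= -7.089

-7.089


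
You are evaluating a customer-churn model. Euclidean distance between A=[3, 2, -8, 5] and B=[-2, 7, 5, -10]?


d = √((3+ 2)² + (2-7)² + (-8-5)² + (5+ 10)²)
  = √(25 + 25 + 169 + 225)
  = √444 = 21.0713

21.0713


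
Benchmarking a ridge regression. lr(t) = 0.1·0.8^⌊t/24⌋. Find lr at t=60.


n_drops = ⌊60/24⌋ = 2
lr = 0.1·0.8^2 = 0.1·0.64 = 0.064

0.064


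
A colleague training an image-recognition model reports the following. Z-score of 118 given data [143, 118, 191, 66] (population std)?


μ = 129.5, σ = 45.0805
z = (118 - 129.5)/45.0805 = -0.2551

-0.2551


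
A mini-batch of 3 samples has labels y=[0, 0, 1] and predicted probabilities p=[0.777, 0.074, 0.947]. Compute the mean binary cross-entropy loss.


L[0] = -ln(1-0.777) = -ln(0.223) = 1.5006
L[1] = -ln(1-0.074) = -ln(0.926) = 0.0769
L[2] = -ln(0.947) = 0.0545
mean = (1.5006 + 0.0769 + 0.0545)/3 = 0.544

0.544


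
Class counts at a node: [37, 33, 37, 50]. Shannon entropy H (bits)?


Probabilities: [37/157, 33/157, 37/157, 50/157] ≈ [0.2357, 0.2102, 0.2357, 0.3185]
H = -((37/157)·log₂(37/157) + (33/157)·log₂(33/157) + (37/157)·log₂(37/157) + (50/157)·log₂(50/157))
  = 1.9815 bits

1.9815 bits


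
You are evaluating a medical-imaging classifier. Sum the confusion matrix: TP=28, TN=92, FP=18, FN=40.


Total = TP + TN + FP + FN
= 28 + 92 + 18 + 40
= 178
(Predicted positive: 46, predicted negative: 132)

178


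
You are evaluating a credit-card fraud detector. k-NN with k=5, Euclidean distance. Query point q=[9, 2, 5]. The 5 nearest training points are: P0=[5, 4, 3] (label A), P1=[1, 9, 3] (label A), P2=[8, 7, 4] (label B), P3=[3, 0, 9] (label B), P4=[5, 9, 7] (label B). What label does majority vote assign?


d(q,P0) = 4.899  (label A)
d(q,P1) = 10.8167  (label A)
d(q,P2) = 5.1962  (label B)
d(q,P3) = 7.4833  (label B)
d(q,P4) = 8.3066  (label B)
Votes: A=2, B=3
Majority → B

B


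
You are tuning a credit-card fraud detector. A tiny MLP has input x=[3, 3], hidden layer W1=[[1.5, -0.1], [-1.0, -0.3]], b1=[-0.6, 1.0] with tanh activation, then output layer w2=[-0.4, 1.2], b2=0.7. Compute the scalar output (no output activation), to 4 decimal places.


z1[0] = (1.5)·(3) + (-0.1)·(3) - 0.6 = 3.6
z1[1] = (-1.0)·(3) + (-0.3)·(3) + 1.0 = -2.9
h = tanh(z1) = [0.9985, -0.994]
output = (-0.4)·(0.9985) + (1.2)·(-0.994) + 0.7 = -0.8922

-0.8922


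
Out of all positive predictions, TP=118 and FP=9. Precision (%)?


Precision = TP/(TP+FP)
= 118/(118+9)
= 118/127 = 92.91%

92.91%


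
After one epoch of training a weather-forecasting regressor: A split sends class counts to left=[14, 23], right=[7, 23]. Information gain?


Parent = [21, 46], H_parent = 0.8971
H_left = 0.9569 (n=37), H_right = 0.7838 (n=30)
H_children = (37/67)·0.9569 + (30/67)·0.7838 = 0.8794
IG = 0.8971 - 0.8794 = 0.0177

0.0177


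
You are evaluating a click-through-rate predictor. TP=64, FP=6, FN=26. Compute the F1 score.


Precision = 64/70 = 0.9143
Recall = 64/90 = 0.7111
F1 = 2·P·R/(P+R) = 2·TP/(2·TP+FP+FN) = 128/(128+6+26) = 128/160 = 0.8

0.8


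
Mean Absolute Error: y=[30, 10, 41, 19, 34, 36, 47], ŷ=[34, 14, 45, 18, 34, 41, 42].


Absolute errors: |30-34|=4, |10-14|=4, |41-45|=4, |19-18|=1, |34-34|=0, |36-41|=5, |47-42|=5
Sum = 23
MAE = 23/7 = 23/7

23/7


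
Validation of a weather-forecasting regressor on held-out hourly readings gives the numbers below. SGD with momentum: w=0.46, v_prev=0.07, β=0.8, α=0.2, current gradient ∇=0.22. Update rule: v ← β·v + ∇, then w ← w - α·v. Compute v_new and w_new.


v_new = 0.8·0.07 + 0.22 = 0.056 + 0.22 = 0.276
w_new = 0.46 - 0.2·0.276 = 0.46 - 0.0552 = 0.4048

v_new=0.276, w_new=0.4048


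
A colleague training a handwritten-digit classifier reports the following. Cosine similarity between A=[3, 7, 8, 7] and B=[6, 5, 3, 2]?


A·B = 3·6 + 7·5 + 8·3 + 7·2 = 91
‖A‖ = √171 = 13.0767, ‖B‖ = √74 = 8.6023
cos = 91/(√171·√74) = 91/√12654 = 0.809

0.809


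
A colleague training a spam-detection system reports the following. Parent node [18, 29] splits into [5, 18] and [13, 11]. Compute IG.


Parent = [18, 29], H_parent = 0.9601
H_left = 0.7554 (n=23), H_right = 0.995 (n=24)
H_children = (23/47)·0.7554 + (24/47)·0.995 = 0.8777
IG = 0.9601 - 0.8777 = 0.0824

0.0824


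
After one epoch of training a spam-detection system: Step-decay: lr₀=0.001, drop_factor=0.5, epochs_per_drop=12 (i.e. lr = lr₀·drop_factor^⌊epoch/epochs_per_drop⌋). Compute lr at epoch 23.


n_drops = ⌊23/12⌋ = 1
lr = 0.001·0.5^1 = 0.001·0.5 = 0.0005

0.0005


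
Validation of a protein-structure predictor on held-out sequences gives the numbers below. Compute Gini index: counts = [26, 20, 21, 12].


Probabilities: [26/79, 20/79, 21/79, 12/79] ≈ [0.3291, 0.2532, 0.2658, 0.1519]
Σpᵢ² = (676 + 400 + 441 + 144)/79² = 1661/6241
Gini = 1 - Σpᵢ² = 1 - 1661/6241 = 0.7339

0.7339


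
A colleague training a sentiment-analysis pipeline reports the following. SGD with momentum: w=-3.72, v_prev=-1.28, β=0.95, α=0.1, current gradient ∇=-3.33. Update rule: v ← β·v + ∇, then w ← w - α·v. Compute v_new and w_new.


v_new = 0.95·-1.28 - 3.33 = -1.216 - 3.33 = -4.546
w_new = -3.72 - 0.1·-4.546 = -3.72 + 0.4546 = -3.2654

v_new=-4.546, w_new=-3.2654


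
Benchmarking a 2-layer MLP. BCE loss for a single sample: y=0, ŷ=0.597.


BCE = -[y·ln(p) + (1-y)·ln(1-p)]
= -0 - 1·ln(1-0.597)
= -ln(0.403) = 0.9088

0.9088


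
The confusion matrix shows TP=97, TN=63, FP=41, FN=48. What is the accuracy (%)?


Accuracy = (TP+TN)/(TP+TN+FP+FN)
= (97+63)/(249)
= 160/249 = 64.26%

64.26%


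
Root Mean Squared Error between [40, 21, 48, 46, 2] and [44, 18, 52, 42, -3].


MSE = 82/5 = 16.4
RMSE = √(82/5) = 4.0497

4.0497


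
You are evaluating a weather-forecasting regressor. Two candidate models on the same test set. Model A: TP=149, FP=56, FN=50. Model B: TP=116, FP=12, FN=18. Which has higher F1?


Model A: P=149/205=0.7268, R=149/199=0.7487, F1=2PR/(P+R)=2TP/(2TP+FP+FN)=298/404=0.7376
Model B: P=116/128=0.9062, R=116/134=0.8657, F1=2PR/(P+R)=2TP/(2TP+FP+FN)=232/262=0.8855
0.7376 < 0.8855 → Model B

Model B


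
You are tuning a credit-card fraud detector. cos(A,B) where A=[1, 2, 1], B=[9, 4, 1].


A·B = 1·9 + 2·4 + 1·1 = 18
‖A‖ = √6 = 2.4495, ‖B‖ = √98 = 9.8995
cos = 18/(√6·√98) = 18/√588 = 0.7423

0.7423


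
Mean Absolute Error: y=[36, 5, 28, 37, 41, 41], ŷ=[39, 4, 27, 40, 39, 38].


Absolute errors: |36-39|=3, |5-4|=1, |28-27|=1, |37-40|=3, |41-39|=2, |41-38|=3
Sum = 13
MAE = 13/6 = 13/6

13/6


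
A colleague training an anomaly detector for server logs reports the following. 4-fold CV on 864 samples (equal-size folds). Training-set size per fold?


Fold size = 864/4 = 216
Training per fold = 864 - 216 = 648

648


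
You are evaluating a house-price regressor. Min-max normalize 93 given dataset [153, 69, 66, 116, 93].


min=66, max=153
(93-66)/(153-66) = 27/87 = 0.3103

0.3103


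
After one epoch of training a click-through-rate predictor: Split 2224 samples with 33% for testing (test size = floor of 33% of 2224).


Test = ⌊2224·33/100⌋ = 733
Train = 2224 - 733 = 1491

Train: 1491, Test: 733


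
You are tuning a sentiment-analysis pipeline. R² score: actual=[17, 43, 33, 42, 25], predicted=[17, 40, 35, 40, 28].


ȳ = 32
SS_res = Σ(y-ŷ)² = 26
SS_tot = Σ(y-ȳ)² = 496
R² = 1 - SS_res/SS_tot = 1 - 0.0524 = 0.9476

0.9476


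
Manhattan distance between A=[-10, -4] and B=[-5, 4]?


d = |-10+ 5| + |-4-4|
  = 5 + 8
  = 13

13


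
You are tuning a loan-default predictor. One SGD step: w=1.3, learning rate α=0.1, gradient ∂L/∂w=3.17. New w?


w_new = w - α·∇
= 1.3 - 0.1·3.17
= 1.3 - 0.317
= 0.983

0.983


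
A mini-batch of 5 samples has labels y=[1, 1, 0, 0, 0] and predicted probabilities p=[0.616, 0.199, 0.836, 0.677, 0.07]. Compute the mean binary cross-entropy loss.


L[0] = -ln(0.616) = 0.4845
L[1] = -ln(0.199) = 1.6145
L[2] = -ln(1-0.836) = -ln(0.164) = 1.8079
L[3] = -ln(1-0.677) = -ln(0.323) = 1.1301
L[4] = -ln(1-0.07) = -ln(0.93) = 0.0726
mean = (0.4845 + 1.6145 + 1.8079 + 1.1301 + 0.0726)/5 = 1.0219

1.0219


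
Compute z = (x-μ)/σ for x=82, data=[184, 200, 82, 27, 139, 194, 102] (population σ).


μ = 132.5714, σ = 60.5259
z = (82 - 132.5714)/60.5259 = -0.8355

-0.8355


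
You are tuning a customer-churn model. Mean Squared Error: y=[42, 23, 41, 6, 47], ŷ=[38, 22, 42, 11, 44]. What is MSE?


Squared errors: (42-38)²=16, (23-22)²=1, (41-42)²=1, (6-11)²=25, (47-44)²=9
Sum = 52
MSE = 52/5 = 52/5

52/5


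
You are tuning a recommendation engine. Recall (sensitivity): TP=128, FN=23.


Recall = TP/(TP+FN)
= 128/(128+23)
= 128/151 = 84.77%

84.77%


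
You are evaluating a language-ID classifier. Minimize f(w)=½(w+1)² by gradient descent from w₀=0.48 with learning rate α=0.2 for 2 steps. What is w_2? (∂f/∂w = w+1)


step 1: grad = 0.48+1 = 1.48; w = 0.48 - 0.2·(1.48) = 0.184
step 2: grad = 0.184+1 = 1.184; w = 0.184 - 0.2·(1.184) = -0.0528

-0.0528


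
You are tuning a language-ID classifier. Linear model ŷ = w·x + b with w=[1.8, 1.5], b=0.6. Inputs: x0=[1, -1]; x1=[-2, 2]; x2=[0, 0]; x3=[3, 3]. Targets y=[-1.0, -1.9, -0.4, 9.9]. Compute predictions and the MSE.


ŷ0 = (1.8)·(1) + (1.5)·(-1) + 0.6 = 0.9
ŷ1 = (1.8)·(-2) + (1.5)·(2) + 0.6 = -0.0
ŷ2 = (1.8)·(0) + (1.5)·(0) + 0.6 = 0.6
ŷ3 = (1.8)·(3) + (1.5)·(3) + 0.6 = 10.5
errors² = [3.61, 3.61, 1.0, 0.36]
MSE = 8.5800/4 = 2.145

2.145


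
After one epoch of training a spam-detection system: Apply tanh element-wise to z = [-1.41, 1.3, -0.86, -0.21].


tanh(-1.41) = -0.8875
tanh(1.3) = 0.8617
tanh(-0.86) = -0.6963
tanh(-0.21) = -0.207
result = [-0.8875, 0.8617, -0.6963, -0.207]

[-0.8875, 0.8617, -0.6963, -0.207]


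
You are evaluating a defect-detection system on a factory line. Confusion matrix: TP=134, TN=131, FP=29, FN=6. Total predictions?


Total = TP + TN + FP + FN
= 134 + 131 + 29 + 6
= 300
(Predicted positive: 163, predicted negative: 137)

300


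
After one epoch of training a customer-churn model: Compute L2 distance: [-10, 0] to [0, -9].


d = √((-10-0)² + (0+ 9)²)
  = √(100 + 81)
  = √181 = 13.4536

13.4536


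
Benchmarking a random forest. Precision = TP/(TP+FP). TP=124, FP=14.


Precision = TP/(TP+FP)
= 124/(124+14)
= 124/138 = 89.86%

89.86%


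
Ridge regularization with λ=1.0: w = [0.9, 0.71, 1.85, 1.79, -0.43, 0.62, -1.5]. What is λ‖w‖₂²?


‖w‖₂² = (0.9)² + (0.71)² + (1.85)² + (1.79)² + (-0.43)² + (0.62)² + (-1.5)²
     = 0.81 + 0.5041 + 3.4225 + 3.2041 + 0.1849 + 0.3844 + 2.25
     = 10.76
λ·‖w‖₂² = 1.0·10.76 = 10.76

10.76


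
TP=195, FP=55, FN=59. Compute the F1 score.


Precision = 195/250 = 0.78
Recall = 195/254 = 0.7677
F1 = 2·P·R/(P+R) = 2·TP/(2·TP+FP+FN) = 390/(390+55+59) = 390/504 = 0.7738

0.7738


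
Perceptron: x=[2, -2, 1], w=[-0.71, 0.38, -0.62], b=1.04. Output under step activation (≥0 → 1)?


z = (2)·(-0.71) + (-2)·(0.38) + (1)·(-0.62) + 1.04
  = -1.76
step(z) = 0 (z<0)

0


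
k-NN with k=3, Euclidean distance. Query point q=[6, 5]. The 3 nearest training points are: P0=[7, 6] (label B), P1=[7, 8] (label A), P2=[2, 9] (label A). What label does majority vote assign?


d(q,P0) = 1.4142  (label B)
d(q,P1) = 3.1623  (label A)
d(q,P2) = 5.6569  (label A)
Votes: A=2, B=1
Majority → A

A


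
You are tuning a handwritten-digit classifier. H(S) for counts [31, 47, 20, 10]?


Probabilities: [31/108, 47/108, 20/108, 10/108] ≈ [0.287, 0.4352, 0.1852, 0.0926]
H = -((31/108)·log₂(31/108) + (47/108)·log₂(47/108) + (20/108)·log₂(20/108) + (10/108)·log₂(10/108))
  = 1.8076 bits

1.8076 bits


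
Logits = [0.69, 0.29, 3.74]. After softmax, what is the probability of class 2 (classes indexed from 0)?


Exponentials: e^0.69=1.9937, e^0.29=1.3364, e^3.74=42.098
Sum = 45.4281
Softmax = [0.0439, 0.0294, 0.9267]
p[2] = 42.098/45.4281 = 0.9267

0.9267


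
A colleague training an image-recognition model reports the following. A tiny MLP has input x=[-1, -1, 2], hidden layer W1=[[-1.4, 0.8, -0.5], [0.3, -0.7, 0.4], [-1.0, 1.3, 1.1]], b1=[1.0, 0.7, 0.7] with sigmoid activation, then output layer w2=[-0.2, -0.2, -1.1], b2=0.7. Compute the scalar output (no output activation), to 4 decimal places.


z1[0] = (-1.4)·(-1) + (0.8)·(-1) + (-0.5)·(2) + 1.0 = 0.6
z1[1] = (0.3)·(-1) + (-0.7)·(-1) + (0.4)·(2) + 0.7 = 1.9
z1[2] = (-1.0)·(-1) + (1.3)·(-1) + (1.1)·(2) + 0.7 = 2.6
h = sigmoid(z1) = [0.6457, 0.8699, 0.9309]
output = (-0.2)·(0.6457) + (-0.2)·(0.8699) + (-1.1)·(0.9309) + 0.7 = -0.6271

-0.6271


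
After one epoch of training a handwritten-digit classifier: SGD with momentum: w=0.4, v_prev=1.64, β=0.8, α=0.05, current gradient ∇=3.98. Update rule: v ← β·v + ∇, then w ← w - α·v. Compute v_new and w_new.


v_new = 0.8·1.64 + 3.98 = 1.312 + 3.98 = 5.292
w_new = 0.4 - 0.05·5.292 = 0.4 - 0.2646 = 0.1354

v_new=5.292, w_new=0.1354


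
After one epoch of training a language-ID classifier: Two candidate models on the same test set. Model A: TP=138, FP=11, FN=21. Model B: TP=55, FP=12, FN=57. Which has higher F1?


Model A: P=138/149=0.9262, R=138/159=0.8679, F1=2PR/(P+R)=2TP/(2TP+FP+FN)=276/308=0.8961
Model B: P=55/67=0.8209, R=55/112=0.4911, F1=2PR/(P+R)=2TP/(2TP+FP+FN)=110/179=0.6145
0.8961 > 0.6145 → Model A

Model A


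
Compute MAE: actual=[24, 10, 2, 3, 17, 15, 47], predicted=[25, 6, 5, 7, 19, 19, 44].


Absolute errors: |24-25|=1, |10-6|=4, |2-5|=3, |3-7|=4, |17-19|=2, |15-19|=4, |47-44|=3
Sum = 21
MAE = 21/7 = 3

3


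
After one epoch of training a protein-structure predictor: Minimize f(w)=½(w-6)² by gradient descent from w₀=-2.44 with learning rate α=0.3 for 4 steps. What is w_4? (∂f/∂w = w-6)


step 1: grad = -2.44-6 = -8.44; w = -2.44 - 0.3·(-8.44) = 0.092
step 2: grad = 0.092-6 = -5.908; w = 0.092 - 0.3·(-5.908) = 1.8644
step 3: grad = 1.8644-6 = -4.1356; w = 1.8644 - 0.3·(-4.1356) = 3.10508
step 4: grad = 3.10508-6 = -2.89492; w = 3.10508 - 0.3·(-2.89492) = 3.973556

3.973556


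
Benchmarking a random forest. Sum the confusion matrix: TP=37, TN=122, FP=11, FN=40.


Total = TP + TN + FP + FN
= 37 + 122 + 11 + 40
= 210
(Predicted positive: 48, predicted negative: 162)

210


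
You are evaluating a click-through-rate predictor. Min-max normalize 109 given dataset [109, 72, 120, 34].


min=34, max=120
(109-34)/(120-34) = 75/86 = 0.8721

0.8721


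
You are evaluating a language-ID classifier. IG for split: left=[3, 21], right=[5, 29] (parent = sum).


Parent = [8, 50], H_parent = 0.5788
H_left = 0.5436 (n=24), H_right = 0.6024 (n=34)
H_children = (24/58)·0.5436 + (34/58)·0.6024 = 0.5781
IG = 0.5788 - 0.5781 = 0.0007

0.0007


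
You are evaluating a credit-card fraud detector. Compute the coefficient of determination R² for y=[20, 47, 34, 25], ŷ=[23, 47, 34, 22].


ȳ = 31.5
SS_res = Σ(y-ŷ)² = 18
SS_tot = Σ(y-ȳ)² = 421
R² = 1 - SS_res/SS_tot = 1 - 0.0428 = 0.9572

0.9572


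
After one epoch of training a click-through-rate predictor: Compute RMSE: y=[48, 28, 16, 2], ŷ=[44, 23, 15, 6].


MSE = 58/4 = 14.5
RMSE = √(58/4) = 3.8079

3.8079


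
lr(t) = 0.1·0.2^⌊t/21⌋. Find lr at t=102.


n_drops = ⌊102/21⌋ = 4
lr = 0.1·0.2^4 = 0.1·0.0016 = 0.00016

0.00016


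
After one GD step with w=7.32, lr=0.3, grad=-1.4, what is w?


w_new = w - α·∇
= 7.32 - 0.3·-1.4
= 7.32 + 0.42
= 7.74

7.74


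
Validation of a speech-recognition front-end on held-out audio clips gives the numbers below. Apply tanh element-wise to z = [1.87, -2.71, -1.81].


tanh(1.87) = 0.9536
tanh(-2.71) = -0.9912
tanh(-1.81) = -0.9478
result = [0.9536, -0.9912, -0.9478]

[0.9536, -0.9912, -0.9478]


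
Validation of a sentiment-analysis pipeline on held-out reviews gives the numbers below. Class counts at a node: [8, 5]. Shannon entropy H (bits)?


Probabilities: [8/13, 5/13] ≈ [0.6154, 0.3846]
H = -((8/13)·log₂(8/13) + (5/13)·log₂(5/13))
  = 0.9612 bits

0.9612 bits


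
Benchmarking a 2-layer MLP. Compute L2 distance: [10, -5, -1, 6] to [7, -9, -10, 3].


d = √((10-7)² + (-5+ 9)² + (-1+ 10)² + (6-3)²)
  = √(9 + 16 + 81 + 9)
  = √115 = 10.7238

10.7238


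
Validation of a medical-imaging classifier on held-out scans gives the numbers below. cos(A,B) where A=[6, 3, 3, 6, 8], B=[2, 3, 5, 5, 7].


A·B = 6·2 + 3·3 + 3·5 + 6·5 + 8·7 = 122
‖A‖ = √154 = 12.4097, ‖B‖ = √112 = 10.583
cos = 122/(√154·√112) = 122/√17248 = 0.9289

0.9289


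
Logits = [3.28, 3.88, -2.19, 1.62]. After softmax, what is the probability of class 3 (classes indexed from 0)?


Exponentials: e^3.28=26.5758, e^3.88=48.4242, e^-2.19=0.1119, e^1.62=5.0531
Sum = 80.165
Softmax = [0.3315, 0.6041, 0.0014, 0.063]
p[3] = 5.0531/80.165 = 0.063

0.063


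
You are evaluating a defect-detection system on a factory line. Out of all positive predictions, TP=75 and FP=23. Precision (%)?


Precision = TP/(TP+FP)
= 75/(75+23)
= 75/98 = 76.53%

76.53%


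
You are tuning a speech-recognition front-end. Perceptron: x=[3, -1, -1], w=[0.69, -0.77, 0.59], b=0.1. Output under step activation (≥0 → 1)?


z = (3)·(0.69) + (-1)·(-0.77) + (-1)·(0.59) + 0.1
  = 2.35
step(z) = 1 (z≥0)

1


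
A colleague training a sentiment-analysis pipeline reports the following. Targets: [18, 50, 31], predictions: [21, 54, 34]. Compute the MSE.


Squared errors: (18-21)²=9, (50-54)²=16, (31-34)²=9
Sum = 34
MSE = 34/3 = 34/3

34/3


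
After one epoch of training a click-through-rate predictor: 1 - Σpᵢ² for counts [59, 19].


Probabilities: [59/78, 19/78] ≈ [0.7564, 0.2436]
Σpᵢ² = (3481 + 361)/78² = 3842/6084
Gini = 1 - Σpᵢ² = 1 - 3842/6084 = 0.3685

0.3685


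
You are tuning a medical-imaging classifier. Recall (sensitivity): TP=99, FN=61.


Recall = TP/(TP+FN)
= 99/(99+61)
= 99/160 = 61.88%

61.88%


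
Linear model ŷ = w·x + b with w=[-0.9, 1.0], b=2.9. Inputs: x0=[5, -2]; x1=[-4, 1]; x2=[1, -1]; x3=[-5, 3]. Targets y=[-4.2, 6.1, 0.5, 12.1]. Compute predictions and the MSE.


ŷ0 = (-0.9)·(5) + (1.0)·(-2) + 2.9 = -3.6
ŷ1 = (-0.9)·(-4) + (1.0)·(1) + 2.9 = 7.5
ŷ2 = (-0.9)·(1) + (1.0)·(-1) + 2.9 = 1.0
ŷ3 = (-0.9)·(-5) + (1.0)·(3) + 2.9 = 10.4
errors² = [0.36, 1.96, 0.25, 2.89]
MSE = 5.4600/4 = 1.365

1.365


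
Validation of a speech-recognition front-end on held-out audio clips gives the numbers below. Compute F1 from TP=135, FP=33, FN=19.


Precision = 135/168 = 0.8036
Recall = 135/154 = 0.8766
F1 = 2·P·R/(P+R) = 2·TP/(2·TP+FP+FN) = 270/(270+33+19) = 270/322 = 0.8385

0.8385


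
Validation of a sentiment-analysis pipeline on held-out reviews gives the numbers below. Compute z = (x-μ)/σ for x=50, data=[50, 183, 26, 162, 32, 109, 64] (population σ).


μ = 89.4286, σ = 58.4658
z = (50 - 89.4286)/58.4658 = -0.6744

-0.6744


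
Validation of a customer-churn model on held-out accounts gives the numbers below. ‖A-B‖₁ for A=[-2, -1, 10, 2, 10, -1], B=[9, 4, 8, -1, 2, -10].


d = |-2-9| + |-1-4| + |10-8| + |2+ 1| + |10-2| + |-1+ 10|
  = 11 + 5 + 2 + 3 + 8 + 9
  = 38

38


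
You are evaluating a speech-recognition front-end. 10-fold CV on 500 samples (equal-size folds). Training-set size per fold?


Fold size = 500/10 = 50
Training per fold = 500 - 50 = 450

450


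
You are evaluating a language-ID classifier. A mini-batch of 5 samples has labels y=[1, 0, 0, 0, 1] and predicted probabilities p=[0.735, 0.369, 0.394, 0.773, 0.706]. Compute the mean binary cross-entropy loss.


L[0] = -ln(0.735) = 0.3079
L[1] = -ln(1-0.369) = -ln(0.631) = 0.4604
L[2] = -ln(1-0.394) = -ln(0.606) = 0.5009
L[3] = -ln(1-0.773) = -ln(0.227) = 1.4828
L[4] = -ln(0.706) = 0.3481
mean = (0.3079 + 0.4604 + 0.5009 + 1.4828 + 0.3481)/5 = 0.62

0.62


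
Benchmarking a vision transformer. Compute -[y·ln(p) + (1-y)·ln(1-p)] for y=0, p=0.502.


BCE = -[y·ln(p) + (1-y)·ln(1-p)]
= -0 - 1·ln(1-0.502)
= -ln(0.498) = 0.6972

0.6972


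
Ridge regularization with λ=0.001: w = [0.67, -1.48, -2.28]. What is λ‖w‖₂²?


‖w‖₂² = (0.67)² + (-1.48)² + (-2.28)²
     = 0.4489 + 2.1904 + 5.1984
     = 7.8377
λ·‖w‖₂² = 0.001·7.8377 = 0.007838

0.007838


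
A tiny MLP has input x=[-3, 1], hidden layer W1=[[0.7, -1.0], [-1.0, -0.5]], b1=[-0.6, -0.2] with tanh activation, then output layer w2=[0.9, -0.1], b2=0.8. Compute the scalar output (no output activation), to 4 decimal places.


z1[0] = (0.7)·(-3) + (-1.0)·(1) - 0.6 = -3.7
z1[1] = (-1.0)·(-3) + (-0.5)·(1) - 0.2 = 2.3
h = tanh(z1) = [-0.9988, 0.9801]
output = (0.9)·(-0.9988) + (-0.1)·(0.9801) + 0.8 = -0.1969

-0.1969


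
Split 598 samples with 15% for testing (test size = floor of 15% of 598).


Test = ⌊598·15/100⌋ = 89
Train = 598 - 89 = 509

Train: 509, Test: 89


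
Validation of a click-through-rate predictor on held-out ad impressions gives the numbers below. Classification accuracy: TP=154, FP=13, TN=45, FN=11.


Accuracy = (TP+TN)/(TP+TN+FP+FN)
= (154+45)/(223)
= 199/223 = 89.24%

89.24%


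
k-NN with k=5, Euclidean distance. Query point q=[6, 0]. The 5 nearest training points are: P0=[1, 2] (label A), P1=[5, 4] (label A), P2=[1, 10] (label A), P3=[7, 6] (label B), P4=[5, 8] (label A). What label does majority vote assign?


d(q,P0) = 5.3852  (label A)
d(q,P1) = 4.1231  (label A)
d(q,P2) = 11.1803  (label A)
d(q,P3) = 6.0828  (label B)
d(q,P4) = 8.0623  (label A)
Votes: A=4, B=1
Majority → A

A


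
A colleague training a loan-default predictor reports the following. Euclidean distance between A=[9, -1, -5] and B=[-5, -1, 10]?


d = √((9+ 5)² + (-1+ 1)² + (-5-10)²)
  = √(196 + 0 + 225)
  = √421 = 20.5183

20.5183


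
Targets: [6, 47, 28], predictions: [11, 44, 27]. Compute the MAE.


Absolute errors: |6-11|=5, |47-44|=3, |28-27|=1
Sum = 9
MAE = 9/3 = 3

3


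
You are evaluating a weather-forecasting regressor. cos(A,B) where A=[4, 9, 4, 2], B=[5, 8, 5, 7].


A·B = 4·5 + 9·8 + 4·5 + 2·7 = 126
‖A‖ = √117 = 10.8167, ‖B‖ = √163 = 12.7671
cos = 126/(√117·√163) = 126/√19071 = 0.9124

0.9124


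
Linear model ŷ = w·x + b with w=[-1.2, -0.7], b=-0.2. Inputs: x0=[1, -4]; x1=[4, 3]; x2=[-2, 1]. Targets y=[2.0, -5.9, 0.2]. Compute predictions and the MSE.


ŷ0 = (-1.2)·(1) + (-0.7)·(-4) - 0.2 = 1.4
ŷ1 = (-1.2)·(4) + (-0.7)·(3) - 0.2 = -7.1
ŷ2 = (-1.2)·(-2) + (-0.7)·(1) - 0.2 = 1.5
errors² = [0.36, 1.44, 1.69]
MSE = 3.4900/3 = 1.1633

1.1633


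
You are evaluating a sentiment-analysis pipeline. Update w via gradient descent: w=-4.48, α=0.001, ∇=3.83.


w_new = w - α·∇
= -4.48 - 0.001·3.83
= -4.48 - 0.00383
= -4.48383

-4.48383


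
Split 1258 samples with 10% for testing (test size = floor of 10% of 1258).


Test = ⌊1258·10/100⌋ = 125
Train = 1258 - 125 = 1133

Train: 1133, Test: 125


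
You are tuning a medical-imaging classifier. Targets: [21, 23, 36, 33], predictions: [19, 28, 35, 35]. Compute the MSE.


Squared errors: (21-19)²=4, (23-28)²=25, (36-35)²=1, (33-35)²=4
Sum = 34
MSE = 34/4 = 17/2

17/2


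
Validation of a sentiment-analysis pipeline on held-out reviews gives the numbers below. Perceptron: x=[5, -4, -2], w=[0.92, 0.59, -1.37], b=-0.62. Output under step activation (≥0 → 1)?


z = (5)·(0.92) + (-4)·(0.59) + (-2)·(-1.37) - 0.62
  = 4.36
step(z) = 1 (z≥0)

1


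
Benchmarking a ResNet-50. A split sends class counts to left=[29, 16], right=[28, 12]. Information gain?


Parent = [57, 28], H_parent = 0.9143
H_left = 0.9389 (n=45), H_right = 0.8813 (n=40)
H_children = (45/85)·0.9389 + (40/85)·0.8813 = 0.9118
IG = 0.9143 - 0.9118 = 0.0025

0.0025


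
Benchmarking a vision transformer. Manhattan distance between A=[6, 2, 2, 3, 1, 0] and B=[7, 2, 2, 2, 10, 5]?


d = |6-7| + |2-2| + |2-2| + |3-2| + |1-10| + |0-5|
  = 1 + 0 + 0 + 1 + 9 + 5
  = 16

16


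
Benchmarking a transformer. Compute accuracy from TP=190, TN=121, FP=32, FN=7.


Accuracy = (TP+TN)/(TP+TN+FP+FN)
= (190+121)/(350)
= 311/350 = 88.86%

88.86%


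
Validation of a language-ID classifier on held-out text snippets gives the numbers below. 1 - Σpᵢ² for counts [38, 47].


Probabilities: [38/85, 47/85] ≈ [0.4471, 0.5529]
Σpᵢ² = (1444 + 2209)/85² = 3653/7225
Gini = 1 - Σpᵢ² = 1 - 3653/7225 = 0.4944

0.4944


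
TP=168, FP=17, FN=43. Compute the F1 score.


Precision = 168/185 = 0.9081
Recall = 168/211 = 0.7962
F1 = 2·P·R/(P+R) = 2·TP/(2·TP+FP+FN) = 336/(336+17+43) = 336/396 = 0.8485

0.8485


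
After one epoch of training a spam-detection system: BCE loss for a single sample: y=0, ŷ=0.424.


BCE = -[y·ln(p) + (1-y)·ln(1-p)]
= -0 - 1·ln(1-0.424)
= -ln(0.576) = 0.5516

0.5516


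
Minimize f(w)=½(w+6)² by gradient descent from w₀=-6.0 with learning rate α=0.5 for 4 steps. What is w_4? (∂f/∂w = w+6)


step 1: grad = -6+6 = 0; w = -6 - 0.5·(0) = -6
step 2: grad = -6+6 = 0; w = -6 - 0.5·(0) = -6
step 3: grad = -6+6 = 0; w = -6 - 0.5·(0) = -6
step 4: grad = -6+6 = 0; w = -6 - 0.5·(0) = -6

-6


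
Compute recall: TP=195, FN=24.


Recall = TP/(TP+FN)
= 195/(195+24)
= 195/219 = 89.04%

89.04%


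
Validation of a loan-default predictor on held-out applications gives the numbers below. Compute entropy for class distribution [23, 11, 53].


Probabilities: [23/87, 11/87, 53/87] ≈ [0.2644, 0.1264, 0.6092]
H = -((23/87)·log₂(23/87) + (11/87)·log₂(11/87) + (53/87)·log₂(53/87))
  = 1.3202 bits

1.3202 bits


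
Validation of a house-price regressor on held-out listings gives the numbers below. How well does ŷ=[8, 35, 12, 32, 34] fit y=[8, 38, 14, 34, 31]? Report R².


ȳ = 25
SS_res = Σ(y-ŷ)² = 26
SS_tot = Σ(y-ȳ)² = 696
R² = 1 - SS_res/SS_tot = 1 - 0.0374 = 0.9626

0.9626


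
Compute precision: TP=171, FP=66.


Precision = TP/(TP+FP)
= 171/(171+66)
= 171/237 = 72.15%

72.15%


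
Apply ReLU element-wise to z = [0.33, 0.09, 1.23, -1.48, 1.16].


ReLU(0.33) = max(0, 0.33) = 0.33
ReLU(0.09) = max(0, 0.09) = 0.09
ReLU(1.23) = max(0, 1.23) = 1.23
ReLU(-1.48) = max(0, -1.48) = 0.0
ReLU(1.16) = max(0, 1.16) = 1.16
result = [0.33, 0.09, 1.23, 0.0, 1.16]

[0.33, 0.09, 1.23, 0.0, 1.16]


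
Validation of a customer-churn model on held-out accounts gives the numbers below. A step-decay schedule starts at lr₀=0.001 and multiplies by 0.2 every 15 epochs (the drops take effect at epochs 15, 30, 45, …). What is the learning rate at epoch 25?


n_drops = ⌊25/15⌋ = 1
lr = 0.001·0.2^1 = 0.001·0.2 = 0.0002

0.0002


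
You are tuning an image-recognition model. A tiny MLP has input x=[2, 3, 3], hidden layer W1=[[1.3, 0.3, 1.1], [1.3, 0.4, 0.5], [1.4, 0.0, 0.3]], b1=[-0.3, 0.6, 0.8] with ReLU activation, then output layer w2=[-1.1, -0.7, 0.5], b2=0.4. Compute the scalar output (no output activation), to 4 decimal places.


z1[0] = (1.3)·(2) + (0.3)·(3) + (1.1)·(3) - 0.3 = 6.5
z1[1] = (1.3)·(2) + (0.4)·(3) + (0.5)·(3) + 0.6 = 5.9
z1[2] = (1.4)·(2) + (0.0)·(3) + (0.3)·(3) + 0.8 = 4.5
h = ReLU(z1) = [6.5, 5.9, 4.5]
output = (-1.1)·(6.5) + (-0.7)·(5.9) + (0.5)·(4.5) + 0.4 = -8.63

-8.63


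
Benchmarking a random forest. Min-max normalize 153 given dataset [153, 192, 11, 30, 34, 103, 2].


min=2, max=192
(153-2)/(192-2) = 151/190 = 0.7947

0.7947


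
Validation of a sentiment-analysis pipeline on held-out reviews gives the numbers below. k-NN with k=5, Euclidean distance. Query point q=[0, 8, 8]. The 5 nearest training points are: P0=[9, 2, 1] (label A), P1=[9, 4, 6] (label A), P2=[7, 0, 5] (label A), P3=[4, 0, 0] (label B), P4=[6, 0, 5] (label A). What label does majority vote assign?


d(q,P0) = 12.8841  (label A)
d(q,P1) = 10.0499  (label A)
d(q,P2) = 11.0454  (label A)
d(q,P3) = 12.0  (label B)
d(q,P4) = 10.4403  (label A)
Votes: A=4, B=1
Majority → A

A


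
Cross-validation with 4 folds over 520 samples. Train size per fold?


Fold size = 520/4 = 130
Training per fold = 520 - 130 = 390

390


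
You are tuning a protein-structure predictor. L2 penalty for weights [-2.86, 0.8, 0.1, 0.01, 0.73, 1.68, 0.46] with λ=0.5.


‖w‖₂² = (-2.86)² + (0.8)² + (0.1)² + (0.01)² + (0.73)² + (1.68)² + (0.46)²
     = 8.1796 + 0.64 + 0.01 + 0.0001 + 0.5329 + 2.8224 + 0.2116
     = 12.3966
λ·‖w‖₂² = 0.5·12.3966 = 6.1983

6.1983


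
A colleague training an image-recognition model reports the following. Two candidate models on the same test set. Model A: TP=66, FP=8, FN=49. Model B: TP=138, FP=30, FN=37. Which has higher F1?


Model A: P=66/74=0.8919, R=66/115=0.5739, F1=2PR/(P+R)=2TP/(2TP+FP+FN)=132/189=0.6984
Model B: P=138/168=0.8214, R=138/175=0.7886, F1=2PR/(P+R)=2TP/(2TP+FP+FN)=276/343=0.8047
0.6984 < 0.8047 → Model B

Model B


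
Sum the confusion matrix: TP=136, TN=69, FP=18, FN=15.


Total = TP + TN + FP + FN
= 136 + 69 + 18 + 15
= 238
(Predicted positive: 154, predicted negative: 84)

238


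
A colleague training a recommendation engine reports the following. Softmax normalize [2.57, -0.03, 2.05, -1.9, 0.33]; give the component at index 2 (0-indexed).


Exponentials: e^2.57=13.0658, e^-0.03=0.9704, e^2.05=7.7679, e^-1.9=0.1496, e^0.33=1.391
Sum = 23.3447
Softmax = [0.5597, 0.0416, 0.3327, 0.0064, 0.0596]
p[2] = 7.7679/23.3447 = 0.3327

0.3327


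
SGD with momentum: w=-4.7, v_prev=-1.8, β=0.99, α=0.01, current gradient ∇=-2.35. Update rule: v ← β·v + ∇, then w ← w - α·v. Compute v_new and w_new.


v_new = 0.99·-1.8 - 2.35 = -1.782 - 2.35 = -4.132
w_new = -4.7 - 0.01·-4.132 = -4.7 + 0.04132 = -4.65868

v_new=-4.132, w_new=-4.65868


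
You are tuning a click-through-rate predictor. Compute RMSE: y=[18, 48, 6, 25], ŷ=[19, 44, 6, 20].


MSE = 42/4 = 10.5
RMSE = √(42/4) = 3.2404

3.2404


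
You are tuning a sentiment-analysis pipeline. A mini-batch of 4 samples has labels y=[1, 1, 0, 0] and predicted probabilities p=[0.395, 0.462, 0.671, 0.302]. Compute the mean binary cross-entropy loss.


L[0] = -ln(0.395) = 0.9289
L[1] = -ln(0.462) = 0.7722
L[2] = -ln(1-0.671) = -ln(0.329) = 1.1117
L[3] = -ln(1-0.302) = -ln(0.698) = 0.3595
mean = (0.9289 + 0.7722 + 1.1117 + 0.3595)/4 = 0.7931

0.7931


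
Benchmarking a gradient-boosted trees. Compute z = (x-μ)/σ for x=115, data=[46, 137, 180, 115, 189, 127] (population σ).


μ = 132.3333, σ = 47.0591
z = (115 - 132.3333)/47.0591 = -0.3683

-0.3683


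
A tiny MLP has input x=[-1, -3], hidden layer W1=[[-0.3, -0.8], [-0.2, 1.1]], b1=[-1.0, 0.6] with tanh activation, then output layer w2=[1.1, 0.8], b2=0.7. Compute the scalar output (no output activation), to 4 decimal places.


z1[0] = (-0.3)·(-1) + (-0.8)·(-3) - 1.0 = 1.7
z1[1] = (-0.2)·(-1) + (1.1)·(-3) + 0.6 = -2.5
h = tanh(z1) = [0.9354, -0.9866]
output = (1.1)·(0.9354) + (0.8)·(-0.9866) + 0.7 = 0.9397

0.9397


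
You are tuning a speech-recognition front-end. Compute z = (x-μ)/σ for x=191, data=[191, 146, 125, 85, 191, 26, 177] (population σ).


μ = 134.4286, σ = 56.8654
z = (191 - 134.4286)/56.8654 = 0.9948

0.9948


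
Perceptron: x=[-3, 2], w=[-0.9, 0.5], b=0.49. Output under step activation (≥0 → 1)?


z = (-3)·(-0.9) + (2)·(0.5) + 0.49
  = 4.19
step(z) = 1 (z≥0)

1


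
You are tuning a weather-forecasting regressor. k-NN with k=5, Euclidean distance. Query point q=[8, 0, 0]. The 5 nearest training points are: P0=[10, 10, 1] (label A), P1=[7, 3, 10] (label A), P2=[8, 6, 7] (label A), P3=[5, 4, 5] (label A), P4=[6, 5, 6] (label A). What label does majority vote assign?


d(q,P0) = 10.247  (label A)
d(q,P1) = 10.4881  (label A)
d(q,P2) = 9.2195  (label A)
d(q,P3) = 7.0711  (label A)
d(q,P4) = 8.0623  (label A)
Votes: A=5, B=0
Majority → A

A


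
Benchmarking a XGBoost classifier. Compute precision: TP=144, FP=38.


Precision = TP/(TP+FP)
= 144/(144+38)
= 144/182 = 79.12%

79.12%


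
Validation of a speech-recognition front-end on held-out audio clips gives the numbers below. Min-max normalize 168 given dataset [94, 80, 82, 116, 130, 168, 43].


min=43, max=168
(168-43)/(168-43) = 125/125 = 1.0

1.0


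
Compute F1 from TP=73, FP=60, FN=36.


Precision = 73/133 = 0.5489
Recall = 73/109 = 0.6697
F1 = 2·P·R/(P+R) = 2·TP/(2·TP+FP+FN) = 146/(146+60+36) = 146/242 = 0.6033

0.6033


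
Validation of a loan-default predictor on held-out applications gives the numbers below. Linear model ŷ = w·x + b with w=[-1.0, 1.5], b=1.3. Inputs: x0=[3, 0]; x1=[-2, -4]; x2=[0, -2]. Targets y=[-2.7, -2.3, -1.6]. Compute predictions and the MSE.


ŷ0 = (-1.0)·(3) + (1.5)·(0) + 1.3 = -1.7
ŷ1 = (-1.0)·(-2) + (1.5)·(-4) + 1.3 = -2.7
ŷ2 = (-1.0)·(0) + (1.5)·(-2) + 1.3 = -1.7
errors² = [1.0, 0.16, 0.01]
MSE = 1.1700/3 = 0.39

0.39


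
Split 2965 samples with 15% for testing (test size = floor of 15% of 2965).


Test = ⌊2965·15/100⌋ = 444
Train = 2965 - 444 = 2521

Train: 2521, Test: 444


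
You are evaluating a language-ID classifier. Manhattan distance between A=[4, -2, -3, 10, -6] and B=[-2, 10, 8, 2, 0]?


d = |4+ 2| + |-2-10| + |-3-8| + |10-2| + |-6-0|
  = 6 + 12 + 11 + 8 + 6
  = 43

43


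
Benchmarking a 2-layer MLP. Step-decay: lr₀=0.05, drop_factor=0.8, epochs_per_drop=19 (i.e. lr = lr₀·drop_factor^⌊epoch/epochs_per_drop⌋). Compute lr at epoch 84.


n_drops = ⌊84/19⌋ = 4
lr = 0.05·0.8^4 = 0.05·0.4096 = 0.02048

0.02048


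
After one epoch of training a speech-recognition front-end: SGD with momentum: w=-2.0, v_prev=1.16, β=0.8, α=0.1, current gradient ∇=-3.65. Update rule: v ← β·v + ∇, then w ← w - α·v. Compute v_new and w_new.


v_new = 0.8·1.16 - 3.65 = 0.928 - 3.65 = -2.722
w_new = -2.0 - 0.1·-2.722 = -2.0 + 0.2722 = -1.7278

v_new=-2.722, w_new=-1.7278


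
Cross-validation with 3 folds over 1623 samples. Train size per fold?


Fold size = 1623/3 = 541
Training per fold = 1623 - 541 = 1082

1082


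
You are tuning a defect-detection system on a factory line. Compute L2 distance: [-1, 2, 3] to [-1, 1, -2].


d = √((-1+ 1)² + (2-1)² + (3+ 2)²)
  = √(0 + 1 + 25)
  = √26 = 5.099

5.099


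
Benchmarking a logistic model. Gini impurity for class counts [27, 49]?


Probabilities: [27/76, 49/76] ≈ [0.3553, 0.6447]
Σpᵢ² = (729 + 2401)/76² = 3130/5776
Gini = 1 - Σpᵢ² = 1 - 3130/5776 = 0.4581

0.4581


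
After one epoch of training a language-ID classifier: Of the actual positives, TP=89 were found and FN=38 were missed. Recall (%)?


Recall = TP/(TP+FN)
= 89/(89+38)
= 89/127 = 70.08%

70.08%
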